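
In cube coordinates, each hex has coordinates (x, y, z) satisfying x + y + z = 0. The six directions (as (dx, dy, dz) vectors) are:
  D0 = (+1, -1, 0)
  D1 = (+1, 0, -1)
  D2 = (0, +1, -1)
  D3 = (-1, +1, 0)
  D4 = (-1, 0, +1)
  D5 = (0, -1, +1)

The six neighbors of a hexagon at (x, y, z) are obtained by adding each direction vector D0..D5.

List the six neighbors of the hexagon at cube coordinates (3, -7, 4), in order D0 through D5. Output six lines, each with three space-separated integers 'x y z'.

Answer: 4 -8 4
4 -7 3
3 -6 3
2 -6 4
2 -7 5
3 -8 5

Derivation:
Center: (3, -7, 4). Add each direction:
  D0: (3, -7, 4) + (1, -1, 0) = (4, -8, 4)
  D1: (3, -7, 4) + (1, 0, -1) = (4, -7, 3)
  D2: (3, -7, 4) + (0, 1, -1) = (3, -6, 3)
  D3: (3, -7, 4) + (-1, 1, 0) = (2, -6, 4)
  D4: (3, -7, 4) + (-1, 0, 1) = (2, -7, 5)
  D5: (3, -7, 4) + (0, -1, 1) = (3, -8, 5)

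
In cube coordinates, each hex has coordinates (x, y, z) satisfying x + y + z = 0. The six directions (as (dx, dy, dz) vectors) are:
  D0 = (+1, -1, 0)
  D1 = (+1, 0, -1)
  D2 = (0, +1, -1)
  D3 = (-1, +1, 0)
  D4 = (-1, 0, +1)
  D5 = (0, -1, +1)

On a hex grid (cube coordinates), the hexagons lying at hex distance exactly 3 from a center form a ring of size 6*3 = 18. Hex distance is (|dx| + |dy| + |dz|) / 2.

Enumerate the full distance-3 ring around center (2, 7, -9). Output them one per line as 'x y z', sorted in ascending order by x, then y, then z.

Answer: -1 7 -6
-1 8 -7
-1 9 -8
-1 10 -9
0 6 -6
0 10 -10
1 5 -6
1 10 -11
2 4 -6
2 10 -12
3 4 -7
3 9 -12
4 4 -8
4 8 -12
5 4 -9
5 5 -10
5 6 -11
5 7 -12

Derivation:
Walk ring at distance 3 from (2, 7, -9):
Start at center + D4*3 = (-1, 7, -6)
  hex 0: (-1, 7, -6)
  hex 1: (0, 6, -6)
  hex 2: (1, 5, -6)
  hex 3: (2, 4, -6)
  hex 4: (3, 4, -7)
  hex 5: (4, 4, -8)
  hex 6: (5, 4, -9)
  hex 7: (5, 5, -10)
  hex 8: (5, 6, -11)
  hex 9: (5, 7, -12)
  hex 10: (4, 8, -12)
  hex 11: (3, 9, -12)
  hex 12: (2, 10, -12)
  hex 13: (1, 10, -11)
  hex 14: (0, 10, -10)
  hex 15: (-1, 10, -9)
  hex 16: (-1, 9, -8)
  hex 17: (-1, 8, -7)
Sorted: 18 hexes.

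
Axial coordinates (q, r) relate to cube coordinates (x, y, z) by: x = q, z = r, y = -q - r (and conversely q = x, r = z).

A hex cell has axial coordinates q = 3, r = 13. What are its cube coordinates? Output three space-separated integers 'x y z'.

Answer: 3 -16 13

Derivation:
x = q = 3
z = r = 13
y = -x - z = -(3) - (13) = -16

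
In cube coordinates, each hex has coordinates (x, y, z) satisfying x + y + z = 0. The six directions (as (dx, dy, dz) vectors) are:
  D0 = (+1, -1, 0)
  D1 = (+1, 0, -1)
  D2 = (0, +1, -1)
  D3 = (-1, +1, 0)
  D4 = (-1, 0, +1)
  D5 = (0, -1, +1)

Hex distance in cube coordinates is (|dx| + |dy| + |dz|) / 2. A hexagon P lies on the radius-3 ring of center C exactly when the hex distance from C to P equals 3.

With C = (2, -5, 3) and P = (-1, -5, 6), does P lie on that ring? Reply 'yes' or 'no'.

|px - cx| = |-1 - 2| = 3
|py - cy| = |-5 - (-5)| = 0
|pz - cz| = |6 - 3| = 3
distance = (3+0+3)/2 = 6/2 = 3
radius = 3; distance == radius -> yes

Answer: yes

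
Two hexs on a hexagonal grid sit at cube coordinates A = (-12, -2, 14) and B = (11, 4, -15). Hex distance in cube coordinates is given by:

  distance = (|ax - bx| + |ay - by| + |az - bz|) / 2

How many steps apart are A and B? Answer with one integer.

|ax - bx| = |-12 - 11| = 23
|ay - by| = |-2 - 4| = 6
|az - bz| = |14 - (-15)| = 29
distance = (23 + 6 + 29) / 2 = 58 / 2 = 29

Answer: 29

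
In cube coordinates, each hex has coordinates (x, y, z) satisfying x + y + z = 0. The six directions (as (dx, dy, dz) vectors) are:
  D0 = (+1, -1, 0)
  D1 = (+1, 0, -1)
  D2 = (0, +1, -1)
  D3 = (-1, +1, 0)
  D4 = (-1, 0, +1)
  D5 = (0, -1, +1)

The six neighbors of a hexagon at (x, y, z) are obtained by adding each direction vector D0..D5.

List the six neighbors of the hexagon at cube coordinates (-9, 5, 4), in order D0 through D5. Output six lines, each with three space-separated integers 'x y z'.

Answer: -8 4 4
-8 5 3
-9 6 3
-10 6 4
-10 5 5
-9 4 5

Derivation:
Center: (-9, 5, 4). Add each direction:
  D0: (-9, 5, 4) + (1, -1, 0) = (-8, 4, 4)
  D1: (-9, 5, 4) + (1, 0, -1) = (-8, 5, 3)
  D2: (-9, 5, 4) + (0, 1, -1) = (-9, 6, 3)
  D3: (-9, 5, 4) + (-1, 1, 0) = (-10, 6, 4)
  D4: (-9, 5, 4) + (-1, 0, 1) = (-10, 5, 5)
  D5: (-9, 5, 4) + (0, -1, 1) = (-9, 4, 5)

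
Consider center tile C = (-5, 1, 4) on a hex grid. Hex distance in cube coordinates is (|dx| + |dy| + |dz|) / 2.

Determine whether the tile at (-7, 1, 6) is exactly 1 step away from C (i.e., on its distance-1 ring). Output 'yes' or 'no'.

|px - cx| = |-7 - (-5)| = 2
|py - cy| = |1 - 1| = 0
|pz - cz| = |6 - 4| = 2
distance = (2+0+2)/2 = 4/2 = 2
radius = 1; distance != radius -> no

Answer: no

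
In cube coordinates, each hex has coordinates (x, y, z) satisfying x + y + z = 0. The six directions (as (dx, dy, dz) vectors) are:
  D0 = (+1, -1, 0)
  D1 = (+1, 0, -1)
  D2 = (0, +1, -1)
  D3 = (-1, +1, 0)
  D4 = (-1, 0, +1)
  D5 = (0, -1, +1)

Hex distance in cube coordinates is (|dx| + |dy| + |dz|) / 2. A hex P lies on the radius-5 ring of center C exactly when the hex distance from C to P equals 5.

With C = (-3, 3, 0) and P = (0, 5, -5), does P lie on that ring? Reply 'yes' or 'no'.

Answer: yes

Derivation:
|px - cx| = |0 - (-3)| = 3
|py - cy| = |5 - 3| = 2
|pz - cz| = |-5 - 0| = 5
distance = (3+2+5)/2 = 10/2 = 5
radius = 5; distance == radius -> yes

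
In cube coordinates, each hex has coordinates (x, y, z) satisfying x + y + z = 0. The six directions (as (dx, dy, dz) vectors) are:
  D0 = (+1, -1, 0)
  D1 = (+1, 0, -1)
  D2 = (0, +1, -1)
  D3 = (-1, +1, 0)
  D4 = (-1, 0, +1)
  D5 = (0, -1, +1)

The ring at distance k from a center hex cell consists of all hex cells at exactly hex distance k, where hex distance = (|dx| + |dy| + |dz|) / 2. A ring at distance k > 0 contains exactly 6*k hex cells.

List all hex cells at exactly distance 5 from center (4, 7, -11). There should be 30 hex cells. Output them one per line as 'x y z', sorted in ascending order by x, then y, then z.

Answer: -1 7 -6
-1 8 -7
-1 9 -8
-1 10 -9
-1 11 -10
-1 12 -11
0 6 -6
0 12 -12
1 5 -6
1 12 -13
2 4 -6
2 12 -14
3 3 -6
3 12 -15
4 2 -6
4 12 -16
5 2 -7
5 11 -16
6 2 -8
6 10 -16
7 2 -9
7 9 -16
8 2 -10
8 8 -16
9 2 -11
9 3 -12
9 4 -13
9 5 -14
9 6 -15
9 7 -16

Derivation:
Walk ring at distance 5 from (4, 7, -11):
Start at center + D4*5 = (-1, 7, -6)
  hex 0: (-1, 7, -6)
  hex 1: (0, 6, -6)
  hex 2: (1, 5, -6)
  hex 3: (2, 4, -6)
  hex 4: (3, 3, -6)
  hex 5: (4, 2, -6)
  hex 6: (5, 2, -7)
  hex 7: (6, 2, -8)
  hex 8: (7, 2, -9)
  hex 9: (8, 2, -10)
  hex 10: (9, 2, -11)
  hex 11: (9, 3, -12)
  hex 12: (9, 4, -13)
  hex 13: (9, 5, -14)
  hex 14: (9, 6, -15)
  hex 15: (9, 7, -16)
  hex 16: (8, 8, -16)
  hex 17: (7, 9, -16)
  hex 18: (6, 10, -16)
  hex 19: (5, 11, -16)
  hex 20: (4, 12, -16)
  hex 21: (3, 12, -15)
  hex 22: (2, 12, -14)
  hex 23: (1, 12, -13)
  hex 24: (0, 12, -12)
  hex 25: (-1, 12, -11)
  hex 26: (-1, 11, -10)
  hex 27: (-1, 10, -9)
  hex 28: (-1, 9, -8)
  hex 29: (-1, 8, -7)
Sorted: 30 hexes.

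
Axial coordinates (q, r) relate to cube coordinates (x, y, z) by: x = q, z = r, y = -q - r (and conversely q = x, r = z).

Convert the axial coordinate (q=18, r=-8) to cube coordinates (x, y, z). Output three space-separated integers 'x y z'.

Answer: 18 -10 -8

Derivation:
x = q = 18
z = r = -8
y = -x - z = -(18) - (-8) = -10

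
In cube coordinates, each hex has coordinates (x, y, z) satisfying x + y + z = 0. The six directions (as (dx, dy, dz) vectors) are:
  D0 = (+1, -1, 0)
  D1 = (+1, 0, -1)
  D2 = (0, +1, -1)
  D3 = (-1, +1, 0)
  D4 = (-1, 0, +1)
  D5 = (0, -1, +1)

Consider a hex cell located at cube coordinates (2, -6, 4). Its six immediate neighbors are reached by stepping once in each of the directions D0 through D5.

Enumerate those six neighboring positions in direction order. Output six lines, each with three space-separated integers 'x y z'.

Answer: 3 -7 4
3 -6 3
2 -5 3
1 -5 4
1 -6 5
2 -7 5

Derivation:
Center: (2, -6, 4). Add each direction:
  D0: (2, -6, 4) + (1, -1, 0) = (3, -7, 4)
  D1: (2, -6, 4) + (1, 0, -1) = (3, -6, 3)
  D2: (2, -6, 4) + (0, 1, -1) = (2, -5, 3)
  D3: (2, -6, 4) + (-1, 1, 0) = (1, -5, 4)
  D4: (2, -6, 4) + (-1, 0, 1) = (1, -6, 5)
  D5: (2, -6, 4) + (0, -1, 1) = (2, -7, 5)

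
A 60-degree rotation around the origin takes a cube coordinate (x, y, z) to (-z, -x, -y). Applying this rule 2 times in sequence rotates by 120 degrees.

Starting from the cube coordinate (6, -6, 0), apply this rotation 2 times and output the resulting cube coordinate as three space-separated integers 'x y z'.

Start: (6, -6, 0)
Step 1: (6, -6, 0) -> (-(0), -(6), -(-6)) = (0, -6, 6)
Step 2: (0, -6, 6) -> (-(6), -(0), -(-6)) = (-6, 0, 6)

Answer: -6 0 6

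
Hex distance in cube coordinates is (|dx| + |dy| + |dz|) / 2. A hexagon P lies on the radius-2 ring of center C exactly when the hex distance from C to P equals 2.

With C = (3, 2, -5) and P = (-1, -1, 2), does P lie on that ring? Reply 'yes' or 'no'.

|px - cx| = |-1 - 3| = 4
|py - cy| = |-1 - 2| = 3
|pz - cz| = |2 - (-5)| = 7
distance = (4+3+7)/2 = 14/2 = 7
radius = 2; distance != radius -> no

Answer: no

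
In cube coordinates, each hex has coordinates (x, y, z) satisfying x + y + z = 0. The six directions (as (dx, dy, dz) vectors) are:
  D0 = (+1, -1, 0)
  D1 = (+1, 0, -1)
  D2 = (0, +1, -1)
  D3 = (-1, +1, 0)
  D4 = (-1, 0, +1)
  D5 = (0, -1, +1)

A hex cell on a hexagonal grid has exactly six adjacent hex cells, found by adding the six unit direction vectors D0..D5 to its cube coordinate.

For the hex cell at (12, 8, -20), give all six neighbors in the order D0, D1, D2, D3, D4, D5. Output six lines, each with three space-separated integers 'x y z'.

Answer: 13 7 -20
13 8 -21
12 9 -21
11 9 -20
11 8 -19
12 7 -19

Derivation:
Center: (12, 8, -20). Add each direction:
  D0: (12, 8, -20) + (1, -1, 0) = (13, 7, -20)
  D1: (12, 8, -20) + (1, 0, -1) = (13, 8, -21)
  D2: (12, 8, -20) + (0, 1, -1) = (12, 9, -21)
  D3: (12, 8, -20) + (-1, 1, 0) = (11, 9, -20)
  D4: (12, 8, -20) + (-1, 0, 1) = (11, 8, -19)
  D5: (12, 8, -20) + (0, -1, 1) = (12, 7, -19)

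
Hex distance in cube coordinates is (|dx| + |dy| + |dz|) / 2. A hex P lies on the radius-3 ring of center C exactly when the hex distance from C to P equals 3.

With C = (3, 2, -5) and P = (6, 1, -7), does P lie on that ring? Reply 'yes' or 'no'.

Answer: yes

Derivation:
|px - cx| = |6 - 3| = 3
|py - cy| = |1 - 2| = 1
|pz - cz| = |-7 - (-5)| = 2
distance = (3+1+2)/2 = 6/2 = 3
radius = 3; distance == radius -> yes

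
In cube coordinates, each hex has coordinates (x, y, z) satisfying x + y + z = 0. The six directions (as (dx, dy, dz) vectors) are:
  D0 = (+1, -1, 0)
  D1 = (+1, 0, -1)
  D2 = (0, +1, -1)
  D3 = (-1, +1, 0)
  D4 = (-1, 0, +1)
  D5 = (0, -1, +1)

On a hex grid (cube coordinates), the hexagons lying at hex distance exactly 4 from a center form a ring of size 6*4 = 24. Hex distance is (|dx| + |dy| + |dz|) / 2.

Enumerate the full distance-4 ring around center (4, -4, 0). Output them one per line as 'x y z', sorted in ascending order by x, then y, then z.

Answer: 0 -4 4
0 -3 3
0 -2 2
0 -1 1
0 0 0
1 -5 4
1 0 -1
2 -6 4
2 0 -2
3 -7 4
3 0 -3
4 -8 4
4 0 -4
5 -8 3
5 -1 -4
6 -8 2
6 -2 -4
7 -8 1
7 -3 -4
8 -8 0
8 -7 -1
8 -6 -2
8 -5 -3
8 -4 -4

Derivation:
Walk ring at distance 4 from (4, -4, 0):
Start at center + D4*4 = (0, -4, 4)
  hex 0: (0, -4, 4)
  hex 1: (1, -5, 4)
  hex 2: (2, -6, 4)
  hex 3: (3, -7, 4)
  hex 4: (4, -8, 4)
  hex 5: (5, -8, 3)
  hex 6: (6, -8, 2)
  hex 7: (7, -8, 1)
  hex 8: (8, -8, 0)
  hex 9: (8, -7, -1)
  hex 10: (8, -6, -2)
  hex 11: (8, -5, -3)
  hex 12: (8, -4, -4)
  hex 13: (7, -3, -4)
  hex 14: (6, -2, -4)
  hex 15: (5, -1, -4)
  hex 16: (4, 0, -4)
  hex 17: (3, 0, -3)
  hex 18: (2, 0, -2)
  hex 19: (1, 0, -1)
  hex 20: (0, 0, 0)
  hex 21: (0, -1, 1)
  hex 22: (0, -2, 2)
  hex 23: (0, -3, 3)
Sorted: 24 hexes.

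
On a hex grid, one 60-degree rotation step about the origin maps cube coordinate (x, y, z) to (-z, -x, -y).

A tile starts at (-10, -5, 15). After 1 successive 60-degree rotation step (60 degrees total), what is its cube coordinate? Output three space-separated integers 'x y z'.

Start: (-10, -5, 15)
Step 1: (-10, -5, 15) -> (-(15), -(-10), -(-5)) = (-15, 10, 5)

Answer: -15 10 5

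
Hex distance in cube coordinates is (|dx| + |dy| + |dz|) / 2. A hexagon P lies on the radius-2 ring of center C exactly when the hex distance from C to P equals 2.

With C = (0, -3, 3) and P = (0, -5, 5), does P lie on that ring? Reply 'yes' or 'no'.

Answer: yes

Derivation:
|px - cx| = |0 - 0| = 0
|py - cy| = |-5 - (-3)| = 2
|pz - cz| = |5 - 3| = 2
distance = (0+2+2)/2 = 4/2 = 2
radius = 2; distance == radius -> yes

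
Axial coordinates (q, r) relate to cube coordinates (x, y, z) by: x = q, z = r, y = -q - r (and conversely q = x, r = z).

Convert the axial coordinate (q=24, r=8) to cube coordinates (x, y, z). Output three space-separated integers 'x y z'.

x = q = 24
z = r = 8
y = -x - z = -(24) - (8) = -32

Answer: 24 -32 8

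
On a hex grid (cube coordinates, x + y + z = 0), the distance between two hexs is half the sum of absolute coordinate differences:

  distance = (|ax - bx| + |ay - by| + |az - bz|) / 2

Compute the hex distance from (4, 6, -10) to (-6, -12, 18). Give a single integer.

Answer: 28

Derivation:
|ax - bx| = |4 - (-6)| = 10
|ay - by| = |6 - (-12)| = 18
|az - bz| = |-10 - 18| = 28
distance = (10 + 18 + 28) / 2 = 56 / 2 = 28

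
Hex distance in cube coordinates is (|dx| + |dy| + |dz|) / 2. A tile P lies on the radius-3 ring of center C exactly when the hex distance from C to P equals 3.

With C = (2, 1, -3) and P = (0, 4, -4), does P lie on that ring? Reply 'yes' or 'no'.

|px - cx| = |0 - 2| = 2
|py - cy| = |4 - 1| = 3
|pz - cz| = |-4 - (-3)| = 1
distance = (2+3+1)/2 = 6/2 = 3
radius = 3; distance == radius -> yes

Answer: yes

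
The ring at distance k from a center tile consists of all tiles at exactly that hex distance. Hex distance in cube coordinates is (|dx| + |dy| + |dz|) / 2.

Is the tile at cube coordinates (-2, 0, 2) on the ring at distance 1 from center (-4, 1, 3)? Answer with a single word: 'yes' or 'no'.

Answer: no

Derivation:
|px - cx| = |-2 - (-4)| = 2
|py - cy| = |0 - 1| = 1
|pz - cz| = |2 - 3| = 1
distance = (2+1+1)/2 = 4/2 = 2
radius = 1; distance != radius -> no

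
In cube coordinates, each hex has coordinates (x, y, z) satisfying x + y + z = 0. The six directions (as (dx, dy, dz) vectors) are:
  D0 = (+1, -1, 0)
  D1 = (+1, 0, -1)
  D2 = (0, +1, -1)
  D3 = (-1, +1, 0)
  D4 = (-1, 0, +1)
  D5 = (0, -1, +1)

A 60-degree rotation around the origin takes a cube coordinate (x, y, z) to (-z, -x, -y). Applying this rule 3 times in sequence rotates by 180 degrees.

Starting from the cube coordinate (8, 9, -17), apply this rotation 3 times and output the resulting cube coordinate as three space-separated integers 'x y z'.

Answer: -8 -9 17

Derivation:
Start: (8, 9, -17)
Step 1: (8, 9, -17) -> (-(-17), -(8), -(9)) = (17, -8, -9)
Step 2: (17, -8, -9) -> (-(-9), -(17), -(-8)) = (9, -17, 8)
Step 3: (9, -17, 8) -> (-(8), -(9), -(-17)) = (-8, -9, 17)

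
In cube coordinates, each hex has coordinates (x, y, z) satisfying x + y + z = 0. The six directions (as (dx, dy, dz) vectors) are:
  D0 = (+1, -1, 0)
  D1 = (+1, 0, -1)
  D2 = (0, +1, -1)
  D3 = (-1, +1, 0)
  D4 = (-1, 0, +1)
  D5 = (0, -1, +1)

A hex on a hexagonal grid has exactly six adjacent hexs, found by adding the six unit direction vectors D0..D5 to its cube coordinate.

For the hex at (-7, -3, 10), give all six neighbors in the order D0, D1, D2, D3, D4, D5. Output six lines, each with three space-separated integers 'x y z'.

Answer: -6 -4 10
-6 -3 9
-7 -2 9
-8 -2 10
-8 -3 11
-7 -4 11

Derivation:
Center: (-7, -3, 10). Add each direction:
  D0: (-7, -3, 10) + (1, -1, 0) = (-6, -4, 10)
  D1: (-7, -3, 10) + (1, 0, -1) = (-6, -3, 9)
  D2: (-7, -3, 10) + (0, 1, -1) = (-7, -2, 9)
  D3: (-7, -3, 10) + (-1, 1, 0) = (-8, -2, 10)
  D4: (-7, -3, 10) + (-1, 0, 1) = (-8, -3, 11)
  D5: (-7, -3, 10) + (0, -1, 1) = (-7, -4, 11)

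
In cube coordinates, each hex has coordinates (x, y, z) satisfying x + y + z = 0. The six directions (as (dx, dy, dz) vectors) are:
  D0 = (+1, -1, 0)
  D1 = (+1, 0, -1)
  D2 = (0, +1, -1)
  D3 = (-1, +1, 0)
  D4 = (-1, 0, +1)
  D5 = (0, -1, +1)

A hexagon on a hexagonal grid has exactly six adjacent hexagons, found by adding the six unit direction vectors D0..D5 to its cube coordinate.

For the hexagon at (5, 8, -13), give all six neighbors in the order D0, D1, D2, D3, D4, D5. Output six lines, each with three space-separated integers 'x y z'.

Answer: 6 7 -13
6 8 -14
5 9 -14
4 9 -13
4 8 -12
5 7 -12

Derivation:
Center: (5, 8, -13). Add each direction:
  D0: (5, 8, -13) + (1, -1, 0) = (6, 7, -13)
  D1: (5, 8, -13) + (1, 0, -1) = (6, 8, -14)
  D2: (5, 8, -13) + (0, 1, -1) = (5, 9, -14)
  D3: (5, 8, -13) + (-1, 1, 0) = (4, 9, -13)
  D4: (5, 8, -13) + (-1, 0, 1) = (4, 8, -12)
  D5: (5, 8, -13) + (0, -1, 1) = (5, 7, -12)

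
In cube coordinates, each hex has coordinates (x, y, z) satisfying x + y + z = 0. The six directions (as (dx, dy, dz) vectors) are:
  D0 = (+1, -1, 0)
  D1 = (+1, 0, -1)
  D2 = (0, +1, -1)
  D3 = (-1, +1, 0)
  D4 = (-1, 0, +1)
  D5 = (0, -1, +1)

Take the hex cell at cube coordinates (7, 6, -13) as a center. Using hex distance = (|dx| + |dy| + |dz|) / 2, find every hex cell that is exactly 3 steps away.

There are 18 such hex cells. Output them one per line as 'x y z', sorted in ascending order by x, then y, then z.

Answer: 4 6 -10
4 7 -11
4 8 -12
4 9 -13
5 5 -10
5 9 -14
6 4 -10
6 9 -15
7 3 -10
7 9 -16
8 3 -11
8 8 -16
9 3 -12
9 7 -16
10 3 -13
10 4 -14
10 5 -15
10 6 -16

Derivation:
Walk ring at distance 3 from (7, 6, -13):
Start at center + D4*3 = (4, 6, -10)
  hex 0: (4, 6, -10)
  hex 1: (5, 5, -10)
  hex 2: (6, 4, -10)
  hex 3: (7, 3, -10)
  hex 4: (8, 3, -11)
  hex 5: (9, 3, -12)
  hex 6: (10, 3, -13)
  hex 7: (10, 4, -14)
  hex 8: (10, 5, -15)
  hex 9: (10, 6, -16)
  hex 10: (9, 7, -16)
  hex 11: (8, 8, -16)
  hex 12: (7, 9, -16)
  hex 13: (6, 9, -15)
  hex 14: (5, 9, -14)
  hex 15: (4, 9, -13)
  hex 16: (4, 8, -12)
  hex 17: (4, 7, -11)
Sorted: 18 hexes.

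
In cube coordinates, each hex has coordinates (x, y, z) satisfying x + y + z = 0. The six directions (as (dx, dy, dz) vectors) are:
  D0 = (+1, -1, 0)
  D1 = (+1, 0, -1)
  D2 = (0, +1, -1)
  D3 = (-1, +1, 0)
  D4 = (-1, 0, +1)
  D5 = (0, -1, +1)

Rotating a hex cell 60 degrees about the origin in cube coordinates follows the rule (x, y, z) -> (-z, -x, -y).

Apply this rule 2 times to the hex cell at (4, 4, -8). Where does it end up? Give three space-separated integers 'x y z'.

Answer: 4 -8 4

Derivation:
Start: (4, 4, -8)
Step 1: (4, 4, -8) -> (-(-8), -(4), -(4)) = (8, -4, -4)
Step 2: (8, -4, -4) -> (-(-4), -(8), -(-4)) = (4, -8, 4)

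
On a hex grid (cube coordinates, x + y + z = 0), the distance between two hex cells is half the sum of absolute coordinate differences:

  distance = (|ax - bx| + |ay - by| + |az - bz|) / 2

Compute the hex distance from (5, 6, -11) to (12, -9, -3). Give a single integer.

|ax - bx| = |5 - 12| = 7
|ay - by| = |6 - (-9)| = 15
|az - bz| = |-11 - (-3)| = 8
distance = (7 + 15 + 8) / 2 = 30 / 2 = 15

Answer: 15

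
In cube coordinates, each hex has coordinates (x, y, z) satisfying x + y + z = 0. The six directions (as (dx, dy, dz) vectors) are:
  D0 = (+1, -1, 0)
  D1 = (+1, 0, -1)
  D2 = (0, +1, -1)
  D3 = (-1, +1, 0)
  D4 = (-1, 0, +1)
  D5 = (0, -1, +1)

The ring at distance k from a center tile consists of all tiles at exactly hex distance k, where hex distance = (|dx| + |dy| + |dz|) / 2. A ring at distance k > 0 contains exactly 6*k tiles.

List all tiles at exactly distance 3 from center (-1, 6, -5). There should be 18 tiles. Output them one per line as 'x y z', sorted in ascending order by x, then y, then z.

Walk ring at distance 3 from (-1, 6, -5):
Start at center + D4*3 = (-4, 6, -2)
  hex 0: (-4, 6, -2)
  hex 1: (-3, 5, -2)
  hex 2: (-2, 4, -2)
  hex 3: (-1, 3, -2)
  hex 4: (0, 3, -3)
  hex 5: (1, 3, -4)
  hex 6: (2, 3, -5)
  hex 7: (2, 4, -6)
  hex 8: (2, 5, -7)
  hex 9: (2, 6, -8)
  hex 10: (1, 7, -8)
  hex 11: (0, 8, -8)
  hex 12: (-1, 9, -8)
  hex 13: (-2, 9, -7)
  hex 14: (-3, 9, -6)
  hex 15: (-4, 9, -5)
  hex 16: (-4, 8, -4)
  hex 17: (-4, 7, -3)
Sorted: 18 hexes.

Answer: -4 6 -2
-4 7 -3
-4 8 -4
-4 9 -5
-3 5 -2
-3 9 -6
-2 4 -2
-2 9 -7
-1 3 -2
-1 9 -8
0 3 -3
0 8 -8
1 3 -4
1 7 -8
2 3 -5
2 4 -6
2 5 -7
2 6 -8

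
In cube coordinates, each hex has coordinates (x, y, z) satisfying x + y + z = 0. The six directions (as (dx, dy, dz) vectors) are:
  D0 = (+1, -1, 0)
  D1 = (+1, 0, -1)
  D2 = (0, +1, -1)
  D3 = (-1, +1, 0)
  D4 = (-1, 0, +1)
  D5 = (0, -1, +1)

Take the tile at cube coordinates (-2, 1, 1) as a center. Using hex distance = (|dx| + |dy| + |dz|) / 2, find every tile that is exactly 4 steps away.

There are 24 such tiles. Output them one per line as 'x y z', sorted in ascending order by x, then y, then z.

Answer: -6 1 5
-6 2 4
-6 3 3
-6 4 2
-6 5 1
-5 0 5
-5 5 0
-4 -1 5
-4 5 -1
-3 -2 5
-3 5 -2
-2 -3 5
-2 5 -3
-1 -3 4
-1 4 -3
0 -3 3
0 3 -3
1 -3 2
1 2 -3
2 -3 1
2 -2 0
2 -1 -1
2 0 -2
2 1 -3

Derivation:
Walk ring at distance 4 from (-2, 1, 1):
Start at center + D4*4 = (-6, 1, 5)
  hex 0: (-6, 1, 5)
  hex 1: (-5, 0, 5)
  hex 2: (-4, -1, 5)
  hex 3: (-3, -2, 5)
  hex 4: (-2, -3, 5)
  hex 5: (-1, -3, 4)
  hex 6: (0, -3, 3)
  hex 7: (1, -3, 2)
  hex 8: (2, -3, 1)
  hex 9: (2, -2, 0)
  hex 10: (2, -1, -1)
  hex 11: (2, 0, -2)
  hex 12: (2, 1, -3)
  hex 13: (1, 2, -3)
  hex 14: (0, 3, -3)
  hex 15: (-1, 4, -3)
  hex 16: (-2, 5, -3)
  hex 17: (-3, 5, -2)
  hex 18: (-4, 5, -1)
  hex 19: (-5, 5, 0)
  hex 20: (-6, 5, 1)
  hex 21: (-6, 4, 2)
  hex 22: (-6, 3, 3)
  hex 23: (-6, 2, 4)
Sorted: 24 hexes.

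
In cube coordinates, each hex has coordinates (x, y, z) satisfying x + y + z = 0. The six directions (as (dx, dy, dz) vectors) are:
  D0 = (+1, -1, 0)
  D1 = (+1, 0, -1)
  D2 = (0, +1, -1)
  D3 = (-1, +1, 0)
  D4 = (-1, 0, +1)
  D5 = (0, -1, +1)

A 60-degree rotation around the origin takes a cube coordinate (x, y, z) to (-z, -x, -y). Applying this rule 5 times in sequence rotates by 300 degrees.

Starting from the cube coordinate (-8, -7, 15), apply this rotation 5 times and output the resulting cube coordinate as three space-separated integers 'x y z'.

Start: (-8, -7, 15)
Step 1: (-8, -7, 15) -> (-(15), -(-8), -(-7)) = (-15, 8, 7)
Step 2: (-15, 8, 7) -> (-(7), -(-15), -(8)) = (-7, 15, -8)
Step 3: (-7, 15, -8) -> (-(-8), -(-7), -(15)) = (8, 7, -15)
Step 4: (8, 7, -15) -> (-(-15), -(8), -(7)) = (15, -8, -7)
Step 5: (15, -8, -7) -> (-(-7), -(15), -(-8)) = (7, -15, 8)

Answer: 7 -15 8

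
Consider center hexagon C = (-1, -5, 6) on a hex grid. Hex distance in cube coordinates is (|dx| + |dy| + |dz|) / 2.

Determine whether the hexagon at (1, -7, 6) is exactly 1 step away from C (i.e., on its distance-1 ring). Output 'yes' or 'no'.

Answer: no

Derivation:
|px - cx| = |1 - (-1)| = 2
|py - cy| = |-7 - (-5)| = 2
|pz - cz| = |6 - 6| = 0
distance = (2+2+0)/2 = 4/2 = 2
radius = 1; distance != radius -> no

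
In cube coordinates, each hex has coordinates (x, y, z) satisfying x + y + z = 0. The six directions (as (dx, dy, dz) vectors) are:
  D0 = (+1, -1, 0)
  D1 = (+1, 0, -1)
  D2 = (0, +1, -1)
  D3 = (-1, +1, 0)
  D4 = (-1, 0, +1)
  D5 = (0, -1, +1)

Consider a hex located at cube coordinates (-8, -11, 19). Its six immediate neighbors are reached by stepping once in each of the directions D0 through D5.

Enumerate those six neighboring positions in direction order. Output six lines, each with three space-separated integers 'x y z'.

Answer: -7 -12 19
-7 -11 18
-8 -10 18
-9 -10 19
-9 -11 20
-8 -12 20

Derivation:
Center: (-8, -11, 19). Add each direction:
  D0: (-8, -11, 19) + (1, -1, 0) = (-7, -12, 19)
  D1: (-8, -11, 19) + (1, 0, -1) = (-7, -11, 18)
  D2: (-8, -11, 19) + (0, 1, -1) = (-8, -10, 18)
  D3: (-8, -11, 19) + (-1, 1, 0) = (-9, -10, 19)
  D4: (-8, -11, 19) + (-1, 0, 1) = (-9, -11, 20)
  D5: (-8, -11, 19) + (0, -1, 1) = (-8, -12, 20)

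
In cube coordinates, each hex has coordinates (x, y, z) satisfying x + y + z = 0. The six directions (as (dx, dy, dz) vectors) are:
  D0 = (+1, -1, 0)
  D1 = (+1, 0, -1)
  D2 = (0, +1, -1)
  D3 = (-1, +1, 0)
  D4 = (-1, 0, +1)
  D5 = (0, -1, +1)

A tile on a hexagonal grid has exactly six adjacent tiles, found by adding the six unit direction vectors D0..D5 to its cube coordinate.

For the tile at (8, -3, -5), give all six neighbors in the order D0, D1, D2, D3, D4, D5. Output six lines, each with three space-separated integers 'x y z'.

Answer: 9 -4 -5
9 -3 -6
8 -2 -6
7 -2 -5
7 -3 -4
8 -4 -4

Derivation:
Center: (8, -3, -5). Add each direction:
  D0: (8, -3, -5) + (1, -1, 0) = (9, -4, -5)
  D1: (8, -3, -5) + (1, 0, -1) = (9, -3, -6)
  D2: (8, -3, -5) + (0, 1, -1) = (8, -2, -6)
  D3: (8, -3, -5) + (-1, 1, 0) = (7, -2, -5)
  D4: (8, -3, -5) + (-1, 0, 1) = (7, -3, -4)
  D5: (8, -3, -5) + (0, -1, 1) = (8, -4, -4)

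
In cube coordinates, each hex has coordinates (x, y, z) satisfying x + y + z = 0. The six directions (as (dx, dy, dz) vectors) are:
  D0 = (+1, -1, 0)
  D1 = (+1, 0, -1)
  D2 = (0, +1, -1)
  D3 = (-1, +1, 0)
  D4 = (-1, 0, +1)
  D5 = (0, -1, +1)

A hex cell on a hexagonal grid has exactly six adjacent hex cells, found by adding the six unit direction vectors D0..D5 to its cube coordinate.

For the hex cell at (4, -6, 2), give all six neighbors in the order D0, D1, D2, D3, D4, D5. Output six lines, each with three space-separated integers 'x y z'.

Answer: 5 -7 2
5 -6 1
4 -5 1
3 -5 2
3 -6 3
4 -7 3

Derivation:
Center: (4, -6, 2). Add each direction:
  D0: (4, -6, 2) + (1, -1, 0) = (5, -7, 2)
  D1: (4, -6, 2) + (1, 0, -1) = (5, -6, 1)
  D2: (4, -6, 2) + (0, 1, -1) = (4, -5, 1)
  D3: (4, -6, 2) + (-1, 1, 0) = (3, -5, 2)
  D4: (4, -6, 2) + (-1, 0, 1) = (3, -6, 3)
  D5: (4, -6, 2) + (0, -1, 1) = (4, -7, 3)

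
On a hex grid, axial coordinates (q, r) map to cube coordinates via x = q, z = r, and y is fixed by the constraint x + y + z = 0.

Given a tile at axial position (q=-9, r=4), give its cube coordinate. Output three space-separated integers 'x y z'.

x = q = -9
z = r = 4
y = -x - z = -(-9) - (4) = 5

Answer: -9 5 4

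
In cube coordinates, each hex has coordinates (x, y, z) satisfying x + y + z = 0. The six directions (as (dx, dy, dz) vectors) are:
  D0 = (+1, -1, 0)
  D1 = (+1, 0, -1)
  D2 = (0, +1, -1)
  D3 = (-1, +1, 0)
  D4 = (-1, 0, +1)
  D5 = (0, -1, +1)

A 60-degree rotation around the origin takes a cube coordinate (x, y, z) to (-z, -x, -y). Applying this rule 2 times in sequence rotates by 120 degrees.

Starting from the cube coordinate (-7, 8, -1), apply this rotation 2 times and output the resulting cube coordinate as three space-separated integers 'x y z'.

Start: (-7, 8, -1)
Step 1: (-7, 8, -1) -> (-(-1), -(-7), -(8)) = (1, 7, -8)
Step 2: (1, 7, -8) -> (-(-8), -(1), -(7)) = (8, -1, -7)

Answer: 8 -1 -7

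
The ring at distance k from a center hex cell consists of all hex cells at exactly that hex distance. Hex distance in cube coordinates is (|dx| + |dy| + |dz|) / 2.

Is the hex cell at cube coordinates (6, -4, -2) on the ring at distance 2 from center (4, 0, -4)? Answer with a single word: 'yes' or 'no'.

Answer: no

Derivation:
|px - cx| = |6 - 4| = 2
|py - cy| = |-4 - 0| = 4
|pz - cz| = |-2 - (-4)| = 2
distance = (2+4+2)/2 = 8/2 = 4
radius = 2; distance != radius -> no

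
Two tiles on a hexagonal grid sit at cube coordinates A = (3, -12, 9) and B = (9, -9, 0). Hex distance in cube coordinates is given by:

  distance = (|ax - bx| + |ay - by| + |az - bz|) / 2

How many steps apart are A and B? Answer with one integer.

Answer: 9

Derivation:
|ax - bx| = |3 - 9| = 6
|ay - by| = |-12 - (-9)| = 3
|az - bz| = |9 - 0| = 9
distance = (6 + 3 + 9) / 2 = 18 / 2 = 9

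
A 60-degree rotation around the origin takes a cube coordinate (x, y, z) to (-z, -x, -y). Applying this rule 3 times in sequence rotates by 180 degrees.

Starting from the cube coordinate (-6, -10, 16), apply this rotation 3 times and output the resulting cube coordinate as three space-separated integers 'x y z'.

Start: (-6, -10, 16)
Step 1: (-6, -10, 16) -> (-(16), -(-6), -(-10)) = (-16, 6, 10)
Step 2: (-16, 6, 10) -> (-(10), -(-16), -(6)) = (-10, 16, -6)
Step 3: (-10, 16, -6) -> (-(-6), -(-10), -(16)) = (6, 10, -16)

Answer: 6 10 -16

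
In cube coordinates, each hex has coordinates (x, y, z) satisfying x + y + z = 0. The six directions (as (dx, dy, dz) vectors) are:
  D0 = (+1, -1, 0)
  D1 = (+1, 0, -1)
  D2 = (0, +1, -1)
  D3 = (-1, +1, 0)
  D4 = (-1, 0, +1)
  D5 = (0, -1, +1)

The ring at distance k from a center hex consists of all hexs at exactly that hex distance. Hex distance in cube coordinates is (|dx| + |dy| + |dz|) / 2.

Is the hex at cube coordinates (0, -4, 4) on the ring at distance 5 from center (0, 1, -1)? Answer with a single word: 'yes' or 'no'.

Answer: yes

Derivation:
|px - cx| = |0 - 0| = 0
|py - cy| = |-4 - 1| = 5
|pz - cz| = |4 - (-1)| = 5
distance = (0+5+5)/2 = 10/2 = 5
radius = 5; distance == radius -> yes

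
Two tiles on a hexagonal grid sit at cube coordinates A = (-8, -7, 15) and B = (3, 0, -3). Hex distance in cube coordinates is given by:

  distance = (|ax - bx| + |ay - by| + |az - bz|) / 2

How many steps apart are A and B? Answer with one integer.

|ax - bx| = |-8 - 3| = 11
|ay - by| = |-7 - 0| = 7
|az - bz| = |15 - (-3)| = 18
distance = (11 + 7 + 18) / 2 = 36 / 2 = 18

Answer: 18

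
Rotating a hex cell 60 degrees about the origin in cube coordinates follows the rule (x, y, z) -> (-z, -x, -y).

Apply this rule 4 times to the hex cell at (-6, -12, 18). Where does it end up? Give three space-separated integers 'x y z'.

Answer: 18 -6 -12

Derivation:
Start: (-6, -12, 18)
Step 1: (-6, -12, 18) -> (-(18), -(-6), -(-12)) = (-18, 6, 12)
Step 2: (-18, 6, 12) -> (-(12), -(-18), -(6)) = (-12, 18, -6)
Step 3: (-12, 18, -6) -> (-(-6), -(-12), -(18)) = (6, 12, -18)
Step 4: (6, 12, -18) -> (-(-18), -(6), -(12)) = (18, -6, -12)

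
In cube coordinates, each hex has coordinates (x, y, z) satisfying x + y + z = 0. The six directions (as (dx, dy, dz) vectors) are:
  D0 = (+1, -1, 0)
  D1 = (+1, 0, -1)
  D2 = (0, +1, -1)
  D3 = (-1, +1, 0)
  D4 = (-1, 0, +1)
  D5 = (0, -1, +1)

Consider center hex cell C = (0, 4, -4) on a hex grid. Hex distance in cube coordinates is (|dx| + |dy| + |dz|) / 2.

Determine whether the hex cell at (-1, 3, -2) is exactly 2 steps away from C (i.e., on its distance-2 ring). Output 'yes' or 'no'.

Answer: yes

Derivation:
|px - cx| = |-1 - 0| = 1
|py - cy| = |3 - 4| = 1
|pz - cz| = |-2 - (-4)| = 2
distance = (1+1+2)/2 = 4/2 = 2
radius = 2; distance == radius -> yes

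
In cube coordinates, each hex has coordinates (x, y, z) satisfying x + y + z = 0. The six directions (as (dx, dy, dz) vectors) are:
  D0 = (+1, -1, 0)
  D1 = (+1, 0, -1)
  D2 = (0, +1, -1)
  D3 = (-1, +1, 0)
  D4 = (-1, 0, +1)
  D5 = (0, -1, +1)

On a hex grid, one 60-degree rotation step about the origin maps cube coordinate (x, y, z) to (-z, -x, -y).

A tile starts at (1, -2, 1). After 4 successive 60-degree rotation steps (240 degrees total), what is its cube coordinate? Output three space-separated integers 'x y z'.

Answer: 1 1 -2

Derivation:
Start: (1, -2, 1)
Step 1: (1, -2, 1) -> (-(1), -(1), -(-2)) = (-1, -1, 2)
Step 2: (-1, -1, 2) -> (-(2), -(-1), -(-1)) = (-2, 1, 1)
Step 3: (-2, 1, 1) -> (-(1), -(-2), -(1)) = (-1, 2, -1)
Step 4: (-1, 2, -1) -> (-(-1), -(-1), -(2)) = (1, 1, -2)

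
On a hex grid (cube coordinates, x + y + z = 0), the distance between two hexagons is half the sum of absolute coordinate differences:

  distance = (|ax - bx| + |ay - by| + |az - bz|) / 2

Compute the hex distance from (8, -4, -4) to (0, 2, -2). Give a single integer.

Answer: 8

Derivation:
|ax - bx| = |8 - 0| = 8
|ay - by| = |-4 - 2| = 6
|az - bz| = |-4 - (-2)| = 2
distance = (8 + 6 + 2) / 2 = 16 / 2 = 8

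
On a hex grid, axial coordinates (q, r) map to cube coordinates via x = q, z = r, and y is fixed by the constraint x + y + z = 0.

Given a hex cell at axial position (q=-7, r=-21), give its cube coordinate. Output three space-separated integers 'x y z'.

x = q = -7
z = r = -21
y = -x - z = -(-7) - (-21) = 28

Answer: -7 28 -21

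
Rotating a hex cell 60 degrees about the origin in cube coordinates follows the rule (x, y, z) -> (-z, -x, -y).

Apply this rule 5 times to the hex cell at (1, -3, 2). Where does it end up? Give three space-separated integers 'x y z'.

Start: (1, -3, 2)
Step 1: (1, -3, 2) -> (-(2), -(1), -(-3)) = (-2, -1, 3)
Step 2: (-2, -1, 3) -> (-(3), -(-2), -(-1)) = (-3, 2, 1)
Step 3: (-3, 2, 1) -> (-(1), -(-3), -(2)) = (-1, 3, -2)
Step 4: (-1, 3, -2) -> (-(-2), -(-1), -(3)) = (2, 1, -3)
Step 5: (2, 1, -3) -> (-(-3), -(2), -(1)) = (3, -2, -1)

Answer: 3 -2 -1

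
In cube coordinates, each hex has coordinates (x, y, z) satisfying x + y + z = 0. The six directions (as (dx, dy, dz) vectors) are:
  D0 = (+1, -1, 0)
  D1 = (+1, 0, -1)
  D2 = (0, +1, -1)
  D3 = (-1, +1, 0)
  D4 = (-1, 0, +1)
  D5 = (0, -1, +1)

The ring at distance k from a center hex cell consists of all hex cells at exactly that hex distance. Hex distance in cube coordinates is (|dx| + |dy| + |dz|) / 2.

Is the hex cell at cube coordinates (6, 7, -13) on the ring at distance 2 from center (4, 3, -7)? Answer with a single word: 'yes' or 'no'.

Answer: no

Derivation:
|px - cx| = |6 - 4| = 2
|py - cy| = |7 - 3| = 4
|pz - cz| = |-13 - (-7)| = 6
distance = (2+4+6)/2 = 12/2 = 6
radius = 2; distance != radius -> no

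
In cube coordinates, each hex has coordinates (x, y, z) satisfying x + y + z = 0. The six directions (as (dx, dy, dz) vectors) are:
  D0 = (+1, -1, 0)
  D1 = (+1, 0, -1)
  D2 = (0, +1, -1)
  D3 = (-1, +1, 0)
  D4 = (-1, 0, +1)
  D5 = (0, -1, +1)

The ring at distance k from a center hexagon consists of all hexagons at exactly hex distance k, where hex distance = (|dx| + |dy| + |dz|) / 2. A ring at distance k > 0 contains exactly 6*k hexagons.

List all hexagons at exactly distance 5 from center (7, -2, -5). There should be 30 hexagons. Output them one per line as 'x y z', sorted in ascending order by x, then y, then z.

Answer: 2 -2 0
2 -1 -1
2 0 -2
2 1 -3
2 2 -4
2 3 -5
3 -3 0
3 3 -6
4 -4 0
4 3 -7
5 -5 0
5 3 -8
6 -6 0
6 3 -9
7 -7 0
7 3 -10
8 -7 -1
8 2 -10
9 -7 -2
9 1 -10
10 -7 -3
10 0 -10
11 -7 -4
11 -1 -10
12 -7 -5
12 -6 -6
12 -5 -7
12 -4 -8
12 -3 -9
12 -2 -10

Derivation:
Walk ring at distance 5 from (7, -2, -5):
Start at center + D4*5 = (2, -2, 0)
  hex 0: (2, -2, 0)
  hex 1: (3, -3, 0)
  hex 2: (4, -4, 0)
  hex 3: (5, -5, 0)
  hex 4: (6, -6, 0)
  hex 5: (7, -7, 0)
  hex 6: (8, -7, -1)
  hex 7: (9, -7, -2)
  hex 8: (10, -7, -3)
  hex 9: (11, -7, -4)
  hex 10: (12, -7, -5)
  hex 11: (12, -6, -6)
  hex 12: (12, -5, -7)
  hex 13: (12, -4, -8)
  hex 14: (12, -3, -9)
  hex 15: (12, -2, -10)
  hex 16: (11, -1, -10)
  hex 17: (10, 0, -10)
  hex 18: (9, 1, -10)
  hex 19: (8, 2, -10)
  hex 20: (7, 3, -10)
  hex 21: (6, 3, -9)
  hex 22: (5, 3, -8)
  hex 23: (4, 3, -7)
  hex 24: (3, 3, -6)
  hex 25: (2, 3, -5)
  hex 26: (2, 2, -4)
  hex 27: (2, 1, -3)
  hex 28: (2, 0, -2)
  hex 29: (2, -1, -1)
Sorted: 30 hexes.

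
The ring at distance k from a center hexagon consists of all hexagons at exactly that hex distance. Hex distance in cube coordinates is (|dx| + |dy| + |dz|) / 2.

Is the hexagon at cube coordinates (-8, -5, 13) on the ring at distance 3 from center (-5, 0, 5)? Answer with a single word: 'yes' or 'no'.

|px - cx| = |-8 - (-5)| = 3
|py - cy| = |-5 - 0| = 5
|pz - cz| = |13 - 5| = 8
distance = (3+5+8)/2 = 16/2 = 8
radius = 3; distance != radius -> no

Answer: no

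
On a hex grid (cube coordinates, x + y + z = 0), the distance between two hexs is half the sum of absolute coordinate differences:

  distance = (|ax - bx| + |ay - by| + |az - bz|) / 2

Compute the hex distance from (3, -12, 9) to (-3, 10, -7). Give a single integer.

Answer: 22

Derivation:
|ax - bx| = |3 - (-3)| = 6
|ay - by| = |-12 - 10| = 22
|az - bz| = |9 - (-7)| = 16
distance = (6 + 22 + 16) / 2 = 44 / 2 = 22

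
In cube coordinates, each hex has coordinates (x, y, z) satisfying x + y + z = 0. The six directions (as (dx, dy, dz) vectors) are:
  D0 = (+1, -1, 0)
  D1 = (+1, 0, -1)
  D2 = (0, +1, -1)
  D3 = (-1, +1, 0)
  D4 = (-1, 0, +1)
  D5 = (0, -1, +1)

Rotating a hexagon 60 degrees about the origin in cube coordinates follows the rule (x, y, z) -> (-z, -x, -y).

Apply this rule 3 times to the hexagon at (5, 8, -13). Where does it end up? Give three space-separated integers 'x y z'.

Start: (5, 8, -13)
Step 1: (5, 8, -13) -> (-(-13), -(5), -(8)) = (13, -5, -8)
Step 2: (13, -5, -8) -> (-(-8), -(13), -(-5)) = (8, -13, 5)
Step 3: (8, -13, 5) -> (-(5), -(8), -(-13)) = (-5, -8, 13)

Answer: -5 -8 13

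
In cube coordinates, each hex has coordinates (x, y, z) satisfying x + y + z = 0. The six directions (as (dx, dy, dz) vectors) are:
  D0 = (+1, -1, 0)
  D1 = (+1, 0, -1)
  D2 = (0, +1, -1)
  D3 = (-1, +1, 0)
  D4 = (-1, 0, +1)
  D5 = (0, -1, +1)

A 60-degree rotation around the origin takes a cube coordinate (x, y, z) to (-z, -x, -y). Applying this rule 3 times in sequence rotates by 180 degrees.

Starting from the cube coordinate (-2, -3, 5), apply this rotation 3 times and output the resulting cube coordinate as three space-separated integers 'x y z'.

Answer: 2 3 -5

Derivation:
Start: (-2, -3, 5)
Step 1: (-2, -3, 5) -> (-(5), -(-2), -(-3)) = (-5, 2, 3)
Step 2: (-5, 2, 3) -> (-(3), -(-5), -(2)) = (-3, 5, -2)
Step 3: (-3, 5, -2) -> (-(-2), -(-3), -(5)) = (2, 3, -5)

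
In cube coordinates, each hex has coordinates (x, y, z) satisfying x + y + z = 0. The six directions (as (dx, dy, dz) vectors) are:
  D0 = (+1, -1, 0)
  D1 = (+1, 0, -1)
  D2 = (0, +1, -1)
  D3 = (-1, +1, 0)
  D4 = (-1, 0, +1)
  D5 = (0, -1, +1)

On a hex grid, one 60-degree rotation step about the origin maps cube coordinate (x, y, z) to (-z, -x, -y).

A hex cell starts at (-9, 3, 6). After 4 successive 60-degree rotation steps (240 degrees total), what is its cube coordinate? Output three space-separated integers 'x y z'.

Start: (-9, 3, 6)
Step 1: (-9, 3, 6) -> (-(6), -(-9), -(3)) = (-6, 9, -3)
Step 2: (-6, 9, -3) -> (-(-3), -(-6), -(9)) = (3, 6, -9)
Step 3: (3, 6, -9) -> (-(-9), -(3), -(6)) = (9, -3, -6)
Step 4: (9, -3, -6) -> (-(-6), -(9), -(-3)) = (6, -9, 3)

Answer: 6 -9 3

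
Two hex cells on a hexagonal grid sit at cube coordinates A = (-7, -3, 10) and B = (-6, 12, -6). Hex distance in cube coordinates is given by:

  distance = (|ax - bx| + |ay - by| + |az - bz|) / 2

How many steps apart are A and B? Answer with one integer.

Answer: 16

Derivation:
|ax - bx| = |-7 - (-6)| = 1
|ay - by| = |-3 - 12| = 15
|az - bz| = |10 - (-6)| = 16
distance = (1 + 15 + 16) / 2 = 32 / 2 = 16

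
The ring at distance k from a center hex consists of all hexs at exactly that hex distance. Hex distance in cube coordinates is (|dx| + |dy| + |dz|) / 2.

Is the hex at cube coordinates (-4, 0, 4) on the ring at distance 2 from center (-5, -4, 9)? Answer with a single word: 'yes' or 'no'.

|px - cx| = |-4 - (-5)| = 1
|py - cy| = |0 - (-4)| = 4
|pz - cz| = |4 - 9| = 5
distance = (1+4+5)/2 = 10/2 = 5
radius = 2; distance != radius -> no

Answer: no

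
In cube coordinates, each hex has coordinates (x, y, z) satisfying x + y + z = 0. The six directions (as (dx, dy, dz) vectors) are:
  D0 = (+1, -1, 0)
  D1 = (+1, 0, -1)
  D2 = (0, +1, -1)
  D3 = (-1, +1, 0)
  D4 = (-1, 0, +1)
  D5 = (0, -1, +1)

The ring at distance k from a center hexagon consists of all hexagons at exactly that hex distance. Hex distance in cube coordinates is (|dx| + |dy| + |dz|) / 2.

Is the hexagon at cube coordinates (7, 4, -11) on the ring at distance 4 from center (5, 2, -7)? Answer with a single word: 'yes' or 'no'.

Answer: yes

Derivation:
|px - cx| = |7 - 5| = 2
|py - cy| = |4 - 2| = 2
|pz - cz| = |-11 - (-7)| = 4
distance = (2+2+4)/2 = 8/2 = 4
radius = 4; distance == radius -> yes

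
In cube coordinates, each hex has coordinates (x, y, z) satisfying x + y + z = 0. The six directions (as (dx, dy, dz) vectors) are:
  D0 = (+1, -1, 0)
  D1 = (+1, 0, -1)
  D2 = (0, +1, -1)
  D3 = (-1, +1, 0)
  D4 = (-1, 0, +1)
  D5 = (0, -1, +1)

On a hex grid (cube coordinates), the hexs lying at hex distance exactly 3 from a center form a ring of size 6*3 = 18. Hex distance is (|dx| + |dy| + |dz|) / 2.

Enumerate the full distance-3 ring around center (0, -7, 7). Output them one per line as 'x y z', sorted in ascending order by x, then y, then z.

Answer: -3 -7 10
-3 -6 9
-3 -5 8
-3 -4 7
-2 -8 10
-2 -4 6
-1 -9 10
-1 -4 5
0 -10 10
0 -4 4
1 -10 9
1 -5 4
2 -10 8
2 -6 4
3 -10 7
3 -9 6
3 -8 5
3 -7 4

Derivation:
Walk ring at distance 3 from (0, -7, 7):
Start at center + D4*3 = (-3, -7, 10)
  hex 0: (-3, -7, 10)
  hex 1: (-2, -8, 10)
  hex 2: (-1, -9, 10)
  hex 3: (0, -10, 10)
  hex 4: (1, -10, 9)
  hex 5: (2, -10, 8)
  hex 6: (3, -10, 7)
  hex 7: (3, -9, 6)
  hex 8: (3, -8, 5)
  hex 9: (3, -7, 4)
  hex 10: (2, -6, 4)
  hex 11: (1, -5, 4)
  hex 12: (0, -4, 4)
  hex 13: (-1, -4, 5)
  hex 14: (-2, -4, 6)
  hex 15: (-3, -4, 7)
  hex 16: (-3, -5, 8)
  hex 17: (-3, -6, 9)
Sorted: 18 hexes.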